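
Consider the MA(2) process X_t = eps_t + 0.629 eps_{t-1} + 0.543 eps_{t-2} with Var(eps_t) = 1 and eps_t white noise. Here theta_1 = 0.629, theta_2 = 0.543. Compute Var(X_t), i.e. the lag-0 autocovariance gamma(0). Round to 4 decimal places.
\gamma(0) = 1.6905

For an MA(q) process X_t = eps_t + sum_i theta_i eps_{t-i} with
Var(eps_t) = sigma^2, the variance is
  gamma(0) = sigma^2 * (1 + sum_i theta_i^2).
  sum_i theta_i^2 = (0.629)^2 + (0.543)^2 = 0.395641 + 0.294849 = 0.69049.
  gamma(0) = 1 * (1 + 0.69049) = 1 * 1.69049 = 1.69049, which rounds to 1.6905.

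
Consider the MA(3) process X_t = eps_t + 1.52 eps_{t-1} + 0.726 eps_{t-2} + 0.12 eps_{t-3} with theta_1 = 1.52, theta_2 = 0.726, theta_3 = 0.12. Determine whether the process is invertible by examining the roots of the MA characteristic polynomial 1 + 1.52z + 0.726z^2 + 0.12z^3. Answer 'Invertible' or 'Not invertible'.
\text{Invertible}

The MA(q) characteristic polynomial is P(z) = 1 + 1.52z + 0.726z^2 + 0.12z^3.
Invertibility requires all roots to lie outside the unit circle, i.e. |z| > 1 for every root.
Degree 3: look for a simple real root z0 first, then factor out (1 - z/z0) and solve the remaining quadratic.
Testing z0 = -1.25: P(-1.25) = 1 + (1.52)(-1.25) + (0.726)(-1.25)^2 + (0.12)(-1.25)^3
  = 1 + (-1.9) + (1.134375) + (-0.234375) = 0.  So z_0 = -1.25 is a root, |z_0| = 1.25.
Divide out the factor (1 + 0.8 z) = (1 - z/z0) (since 1/z0 = -0.8):
  P(z) = (1 + 0.8 z)(1 + (0.72) z + (0.15) z^2)
  [check: z-coef 0.72 - (-0.8) = 1.52; z^2-coef 0.15 - (-0.8)(0.72) = 0.726; z^3-coef -(-0.8)(0.15) = 0.12.]
Remaining roots from the quadratic factor 1 + (0.72) z + (0.15) z^2:
  Set 1 + (0.72) z + (0.15) z^2 = 0, i.e. a z^2 + b z + c = 0 with a = 0.15, b = 0.72, c = 1.
  Discriminant D = b^2 - 4ac = (0.72)^2 - 4*(0.15)*1 = 0.5184 - (0.6) = -0.0816.
  D < 0, so the roots are the complex-conjugate pair z = (-b +/- i sqrt(-D)) / (2a) = -2.4 +/- 0.9522i.
  For a conjugate pair |z|^2 = z * conj(z) = (product of roots) = c/a = 1/(0.15) = 6.666667, so |z| = sqrt(6.666667) = 2.582 for both roots.
Moduli of all roots: 1.2500, 2.5820, 2.5820.
All moduli strictly greater than 1? Yes.
Verdict: Invertible.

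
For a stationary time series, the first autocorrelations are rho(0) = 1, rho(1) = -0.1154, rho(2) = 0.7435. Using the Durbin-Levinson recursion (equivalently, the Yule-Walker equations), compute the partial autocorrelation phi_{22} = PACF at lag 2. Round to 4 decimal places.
\phi_{22} = 0.7400

The PACF at lag k is phi_{kk}, the last component of the solution
to the Yule-Walker system G_k phi = r_k where
  (G_k)_{ij} = rho(|i - j|), (r_k)_i = rho(i), i,j = 1..k.
Equivalently, Durbin-Levinson gives phi_{kk} iteratively:
  phi_{11} = rho(1)
  phi_{kk} = [rho(k) - sum_{j=1..k-1} phi_{k-1,j} rho(k-j)]
            / [1 - sum_{j=1..k-1} phi_{k-1,j} rho(j)],
  phi_{k,j} = phi_{k-1,j} - phi_{kk} phi_{k-1,k-j},  j = 1..k-1.
Step k = 1:
  phi_11 = rho(1) = -0.1154.
Step k = 2:
  phi_22 = [rho(2) - phi_11 rho(1)] / [1 - phi_11 rho(1)] = [0.7435 - (-0.1154)(-0.1154)] / [1 - (-0.1154)(-0.1154)]
         = 0.73018284 / 0.98668284 = 0.74.
Therefore phi_{22} = 0.7400.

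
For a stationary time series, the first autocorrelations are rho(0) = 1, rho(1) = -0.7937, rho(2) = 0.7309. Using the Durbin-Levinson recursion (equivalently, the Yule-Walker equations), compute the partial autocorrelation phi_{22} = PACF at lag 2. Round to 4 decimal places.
\phi_{22} = 0.2728

The PACF at lag k is phi_{kk}, the last component of the solution
to the Yule-Walker system G_k phi = r_k where
  (G_k)_{ij} = rho(|i - j|), (r_k)_i = rho(i), i,j = 1..k.
Equivalently, Durbin-Levinson gives phi_{kk} iteratively:
  phi_{11} = rho(1)
  phi_{kk} = [rho(k) - sum_{j=1..k-1} phi_{k-1,j} rho(k-j)]
            / [1 - sum_{j=1..k-1} phi_{k-1,j} rho(j)],
  phi_{k,j} = phi_{k-1,j} - phi_{kk} phi_{k-1,k-j},  j = 1..k-1.
Step k = 1:
  phi_11 = rho(1) = -0.7937.
Step k = 2:
  phi_22 = [rho(2) - phi_11 rho(1)] / [1 - phi_11 rho(1)] = [0.7309 - (-0.7937)(-0.7937)] / [1 - (-0.7937)(-0.7937)]
         = 0.10094031 / 0.37004031 = 0.2728.
Therefore phi_{22} = 0.2728.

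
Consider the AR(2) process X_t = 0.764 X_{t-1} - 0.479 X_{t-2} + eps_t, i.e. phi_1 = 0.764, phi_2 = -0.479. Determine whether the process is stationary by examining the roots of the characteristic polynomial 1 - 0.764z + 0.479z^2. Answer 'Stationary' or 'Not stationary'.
\text{Stationary}

The AR(p) characteristic polynomial is P(z) = 1 - 0.764z + 0.479z^2.
Stationarity requires all roots to lie outside the unit circle, i.e. |z| > 1 for every root.
Set 1 + (-0.764) z + (0.479) z^2 = 0, i.e. a z^2 + b z + c = 0 with a = 0.479, b = -0.764, c = 1.
Discriminant D = b^2 - 4ac = (-0.764)^2 - 4*(0.479)*1 = 0.583696 - (1.916) = -1.332304.
D < 0, so the roots are the complex-conjugate pair z = (-b +/- i sqrt(-D)) / (2a) = 0.7975 +/- 1.2049i.
For a conjugate pair |z|^2 = z * conj(z) = (product of roots) = c/a = 1/(0.479) = 2.087683, so |z| = sqrt(2.087683) = 1.4449 for both roots.
Moduli of all roots: 1.4449, 1.4449.
All moduli strictly greater than 1? Yes.
Verdict: Stationary.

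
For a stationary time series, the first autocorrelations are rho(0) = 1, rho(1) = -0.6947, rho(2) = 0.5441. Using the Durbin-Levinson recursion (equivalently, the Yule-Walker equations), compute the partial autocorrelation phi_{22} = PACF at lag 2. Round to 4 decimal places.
\phi_{22} = 0.1188

The PACF at lag k is phi_{kk}, the last component of the solution
to the Yule-Walker system G_k phi = r_k where
  (G_k)_{ij} = rho(|i - j|), (r_k)_i = rho(i), i,j = 1..k.
Equivalently, Durbin-Levinson gives phi_{kk} iteratively:
  phi_{11} = rho(1)
  phi_{kk} = [rho(k) - sum_{j=1..k-1} phi_{k-1,j} rho(k-j)]
            / [1 - sum_{j=1..k-1} phi_{k-1,j} rho(j)],
  phi_{k,j} = phi_{k-1,j} - phi_{kk} phi_{k-1,k-j},  j = 1..k-1.
Step k = 1:
  phi_11 = rho(1) = -0.6947.
Step k = 2:
  phi_22 = [rho(2) - phi_11 rho(1)] / [1 - phi_11 rho(1)] = [0.5441 - (-0.6947)(-0.6947)] / [1 - (-0.6947)(-0.6947)]
         = 0.06149191 / 0.51739191 = 0.1188.
Therefore phi_{22} = 0.1188.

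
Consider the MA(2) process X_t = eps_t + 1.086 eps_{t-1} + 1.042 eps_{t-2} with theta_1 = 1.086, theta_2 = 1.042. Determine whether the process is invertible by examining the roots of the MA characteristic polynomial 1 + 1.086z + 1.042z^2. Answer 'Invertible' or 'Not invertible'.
\text{Not invertible}

The MA(q) characteristic polynomial is P(z) = 1 + 1.086z + 1.042z^2.
Invertibility requires all roots to lie outside the unit circle, i.e. |z| > 1 for every root.
Set 1 + (1.086) z + (1.042) z^2 = 0, i.e. a z^2 + b z + c = 0 with a = 1.042, b = 1.086, c = 1.
Discriminant D = b^2 - 4ac = (1.086)^2 - 4*(1.042)*1 = 1.179396 - (4.168) = -2.988604.
D < 0, so the roots are the complex-conjugate pair z = (-b +/- i sqrt(-D)) / (2a) = -0.5211 +/- 0.8295i.
For a conjugate pair |z|^2 = z * conj(z) = (product of roots) = c/a = 1/(1.042) = 0.959693, so |z| = sqrt(0.959693) = 0.9796 for both roots.
Moduli of all roots: 0.9796, 0.9796.
All moduli strictly greater than 1? No.
Verdict: Not invertible.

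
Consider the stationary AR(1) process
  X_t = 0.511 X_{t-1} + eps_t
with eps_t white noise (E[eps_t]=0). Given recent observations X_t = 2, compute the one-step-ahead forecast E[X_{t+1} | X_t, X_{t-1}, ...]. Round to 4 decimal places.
E[X_{t+1} \mid \mathcal F_t] = 1.0220

For an AR(p) model X_t = c + sum_i phi_i X_{t-i} + eps_t, the
one-step-ahead conditional mean is
  E[X_{t+1} | X_t, ...] = c + sum_i phi_i X_{t+1-i}.
Substitute known values:
  E[X_{t+1} | ...] = (0.511) * (2)
                   = 1.0220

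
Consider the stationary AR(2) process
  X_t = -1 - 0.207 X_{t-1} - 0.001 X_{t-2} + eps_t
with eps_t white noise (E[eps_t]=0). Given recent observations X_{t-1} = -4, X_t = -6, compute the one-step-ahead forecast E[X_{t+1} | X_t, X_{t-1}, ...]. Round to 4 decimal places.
E[X_{t+1} \mid \mathcal F_t] = 0.2460

For an AR(p) model X_t = c + sum_i phi_i X_{t-i} + eps_t, the
one-step-ahead conditional mean is
  E[X_{t+1} | X_t, ...] = c + sum_i phi_i X_{t+1-i}.
Substitute known values:
  E[X_{t+1} | ...] = -1 + (-0.207) * (-6) + (-0.001) * (-4)
                   = 0.2460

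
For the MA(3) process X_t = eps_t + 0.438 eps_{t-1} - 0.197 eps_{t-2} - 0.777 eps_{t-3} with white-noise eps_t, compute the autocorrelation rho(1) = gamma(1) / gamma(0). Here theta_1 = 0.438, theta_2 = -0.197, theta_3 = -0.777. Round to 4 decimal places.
\rho(1) = 0.2752

For an MA(q) process with theta_0 = 1, the autocovariance is
  gamma(k) = sigma^2 * sum_{i=0..q-k} theta_i * theta_{i+k},
and rho(k) = gamma(k) / gamma(0). Sigma^2 cancels.
  numerator   = (1)*(0.438) + (0.438)*(-0.197) + (-0.197)*(-0.777) = 0.504783.
  denominator = (1)^2 + (0.438)^2 + (-0.197)^2 + (-0.777)^2 = 1.834382.
  rho(1) = 0.504783 / 1.834382 = 0.2752.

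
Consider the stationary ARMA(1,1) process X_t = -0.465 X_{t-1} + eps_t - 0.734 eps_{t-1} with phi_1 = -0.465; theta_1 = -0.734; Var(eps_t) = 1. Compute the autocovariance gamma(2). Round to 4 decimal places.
\gamma(2) = 0.9541

Multiply the model equation by X_{t-k} and take expectations. With theta_0 = psi_0 = 1 and psi_j the MA(infinity) weights, this gives
  gamma(k) - sum_i phi_i gamma(k-i) = c_k,
  c_k = sigma^2 * sum_{j=k..q} theta_j psi_{j-k}   (c_k = 0 for k > q),
using gamma(-m) = gamma(m).
psi-weights needed (psi_j = theta_j + sum_i phi_i psi_{j-i}):
  psi_1 = theta_1 + phi_1 = -0.734 + (-0.465) = -1.199
Right-hand sides:
  c_0 = sigma^2 (1 + theta_1 psi_1) = 1 * (1 + (-0.734)(-1.199)) = 1 * 1.880066 = 1.880066
  c_1 = sigma^2 theta_1 = 1 * (-0.734) = -0.734
  c_2 = 0
Equations for k = 0 and k = 1 (AR order 1):
  gamma(0) = phi_1 gamma(1) + c_0
  gamma(1) = phi_1 gamma(0) + c_1
Substituting the second into the first: gamma(0) (1 - phi_1^2) = c_0 + phi_1 c_1, so
  gamma(0) = (c_0 + phi_1 c_1) / (1 - phi_1^2) = (1.880066 + (-0.465)(-0.734)) / (1 - (-0.465)^2) = 2.221376 / 0.783775 = 2.834201.
  gamma(1) = phi_1 gamma(0) + c_1 = (-0.465)(2.834201) + (-0.734) = -2.051904.
For k = 2 (> q): gamma(2) = phi_1 gamma(1) = (-0.465)(-2.051904) = 0.954135.
Therefore gamma(2) = 0.9541 (to 4 decimal places).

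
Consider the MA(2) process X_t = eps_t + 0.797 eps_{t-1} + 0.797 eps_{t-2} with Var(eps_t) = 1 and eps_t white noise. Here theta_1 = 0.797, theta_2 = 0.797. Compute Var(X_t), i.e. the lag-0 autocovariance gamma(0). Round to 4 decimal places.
\gamma(0) = 2.2704

For an MA(q) process X_t = eps_t + sum_i theta_i eps_{t-i} with
Var(eps_t) = sigma^2, the variance is
  gamma(0) = sigma^2 * (1 + sum_i theta_i^2).
  sum_i theta_i^2 = (0.797)^2 + (0.797)^2 = 0.635209 + 0.635209 = 1.270418.
  gamma(0) = 1 * (1 + 1.270418) = 1 * 2.270418 = 2.270418, which rounds to 2.2704.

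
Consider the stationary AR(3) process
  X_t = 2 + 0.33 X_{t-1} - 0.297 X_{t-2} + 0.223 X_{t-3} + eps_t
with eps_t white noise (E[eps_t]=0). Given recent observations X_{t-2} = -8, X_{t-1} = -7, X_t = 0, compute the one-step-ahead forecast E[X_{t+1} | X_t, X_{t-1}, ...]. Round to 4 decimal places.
E[X_{t+1} \mid \mathcal F_t] = 2.2950

For an AR(p) model X_t = c + sum_i phi_i X_{t-i} + eps_t, the
one-step-ahead conditional mean is
  E[X_{t+1} | X_t, ...] = c + sum_i phi_i X_{t+1-i}.
Substitute known values:
  E[X_{t+1} | ...] = 2 + (0.33) * (0) + (-0.297) * (-7) + (0.223) * (-8)
                   = 2.2950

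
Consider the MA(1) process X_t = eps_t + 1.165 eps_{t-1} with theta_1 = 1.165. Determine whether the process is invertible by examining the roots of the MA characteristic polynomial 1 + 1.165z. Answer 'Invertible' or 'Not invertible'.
\text{Not invertible}

The MA(q) characteristic polynomial is P(z) = 1 + 1.165z.
Invertibility requires all roots to lie outside the unit circle, i.e. |z| > 1 for every root.
This is linear in z: 1 + (1.165) z = 0  =>  z = -1/(1.165) = -0.858369,  |z| = 0.858369.
Moduli of all roots: 0.8584.
All moduli strictly greater than 1? No.
Verdict: Not invertible.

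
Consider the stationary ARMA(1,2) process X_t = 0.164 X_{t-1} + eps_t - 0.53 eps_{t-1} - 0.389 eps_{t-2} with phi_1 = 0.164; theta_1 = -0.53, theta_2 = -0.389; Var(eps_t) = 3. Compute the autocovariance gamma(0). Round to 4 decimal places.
\gamma(0) = 4.0235

Multiply the model equation by X_{t-k} and take expectations. With theta_0 = psi_0 = 1 and psi_j the MA(infinity) weights, this gives
  gamma(k) - sum_i phi_i gamma(k-i) = c_k,
  c_k = sigma^2 * sum_{j=k..q} theta_j psi_{j-k}   (c_k = 0 for k > q),
using gamma(-m) = gamma(m).
psi-weights needed (psi_j = theta_j + sum_i phi_i psi_{j-i}):
  psi_1 = theta_1 + phi_1 = -0.53 + (0.164) = -0.366
  psi_2 = theta_2 + phi_1 psi_1 = -0.389 + (0.164)(-0.366) = -0.449024
Right-hand sides:
  c_0 = sigma^2 (1 + theta_1 psi_1 + theta_2 psi_2) = 3 * (1 + (-0.53)(-0.366) + (-0.389)(-0.449024)) = 3 * 1.36865 = 4.105951
  c_1 = sigma^2 (theta_1 + theta_2 psi_1) = 3 * (-0.53 + (-0.389)(-0.366)) = -1.162878
  c_2 = sigma^2 theta_2 = 3 * (-0.389) = -1.167
Equations for k = 0 and k = 1 (AR order 1):
  gamma(0) = phi_1 gamma(1) + c_0
  gamma(1) = phi_1 gamma(0) + c_1
Substituting the second into the first: gamma(0) (1 - phi_1^2) = c_0 + phi_1 c_1, so
  gamma(0) = (c_0 + phi_1 c_1) / (1 - phi_1^2) = (4.105951 + (0.164)(-1.162878)) / (1 - (0.164)^2) = 3.915239 / 0.973104 = 4.023454.
Therefore gamma(0) = 4.0235 (to 4 decimal places).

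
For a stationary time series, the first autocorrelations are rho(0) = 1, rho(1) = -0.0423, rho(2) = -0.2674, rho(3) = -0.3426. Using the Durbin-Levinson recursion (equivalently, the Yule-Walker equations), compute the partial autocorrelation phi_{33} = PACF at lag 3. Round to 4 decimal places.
\phi_{33} = -0.3980

The PACF at lag k is phi_{kk}, the last component of the solution
to the Yule-Walker system G_k phi = r_k where
  (G_k)_{ij} = rho(|i - j|), (r_k)_i = rho(i), i,j = 1..k.
Equivalently, Durbin-Levinson gives phi_{kk} iteratively:
  phi_{11} = rho(1)
  phi_{kk} = [rho(k) - sum_{j=1..k-1} phi_{k-1,j} rho(k-j)]
            / [1 - sum_{j=1..k-1} phi_{k-1,j} rho(j)],
  phi_{k,j} = phi_{k-1,j} - phi_{kk} phi_{k-1,k-j},  j = 1..k-1.
Step k = 1:
  phi_11 = rho(1) = -0.0423.
Step k = 2:
  phi_22 = [rho(2) - phi_11 rho(1)] / [1 - phi_11 rho(1)] = [-0.2674 - (-0.0423)(-0.0423)] / [1 - (-0.0423)(-0.0423)]
         = -0.26918929 / 0.99821071 = -0.269672.
  Update: phi_21 = phi_11 - phi_22 phi_11 = -0.0423 - (-0.269672)(-0.0423) = -0.053707.
Step k = 3:
  phi_33 = [rho(3) - phi_21 rho(2) - phi_22 rho(1)] / [1 - phi_21 rho(1) - phi_22 rho(2)]
    numerator   = -0.3426 - (-0.053707)(-0.2674) - (-0.269672)(-0.0423) = -0.3683684
    denominator = 1 - (-0.053707)(-0.0423) - (-0.269672)(-0.2674) = 0.92561795
  phi_33 = -0.3683684 / 0.92561795 = -0.398.
Therefore phi_{33} = -0.3980.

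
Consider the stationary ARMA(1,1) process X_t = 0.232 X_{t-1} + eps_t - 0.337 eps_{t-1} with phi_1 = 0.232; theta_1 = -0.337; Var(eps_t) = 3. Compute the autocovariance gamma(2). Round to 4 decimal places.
\gamma(2) = -0.0712

Multiply the model equation by X_{t-k} and take expectations. With theta_0 = psi_0 = 1 and psi_j the MA(infinity) weights, this gives
  gamma(k) - sum_i phi_i gamma(k-i) = c_k,
  c_k = sigma^2 * sum_{j=k..q} theta_j psi_{j-k}   (c_k = 0 for k > q),
using gamma(-m) = gamma(m).
psi-weights needed (psi_j = theta_j + sum_i phi_i psi_{j-i}):
  psi_1 = theta_1 + phi_1 = -0.337 + (0.232) = -0.105
Right-hand sides:
  c_0 = sigma^2 (1 + theta_1 psi_1) = 3 * (1 + (-0.337)(-0.105)) = 3 * 1.035385 = 3.106155
  c_1 = sigma^2 theta_1 = 3 * (-0.337) = -1.011
  c_2 = 0
Equations for k = 0 and k = 1 (AR order 1):
  gamma(0) = phi_1 gamma(1) + c_0
  gamma(1) = phi_1 gamma(0) + c_1
Substituting the second into the first: gamma(0) (1 - phi_1^2) = c_0 + phi_1 c_1, so
  gamma(0) = (c_0 + phi_1 c_1) / (1 - phi_1^2) = (3.106155 + (0.232)(-1.011)) / (1 - (0.232)^2) = 2.871603 / 0.946176 = 3.034956.
  gamma(1) = phi_1 gamma(0) + c_1 = (0.232)(3.034956) + (-1.011) = -0.30689.
For k = 2 (> q): gamma(2) = phi_1 gamma(1) = (0.232)(-0.30689) = -0.071199.
Therefore gamma(2) = -0.0712 (to 4 decimal places).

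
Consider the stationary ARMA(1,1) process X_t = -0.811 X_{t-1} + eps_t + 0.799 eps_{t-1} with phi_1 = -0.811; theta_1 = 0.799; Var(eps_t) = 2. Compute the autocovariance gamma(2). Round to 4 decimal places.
\gamma(2) = 0.0200

Multiply the model equation by X_{t-k} and take expectations. With theta_0 = psi_0 = 1 and psi_j the MA(infinity) weights, this gives
  gamma(k) - sum_i phi_i gamma(k-i) = c_k,
  c_k = sigma^2 * sum_{j=k..q} theta_j psi_{j-k}   (c_k = 0 for k > q),
using gamma(-m) = gamma(m).
psi-weights needed (psi_j = theta_j + sum_i phi_i psi_{j-i}):
  psi_1 = theta_1 + phi_1 = 0.799 + (-0.811) = -0.012
Right-hand sides:
  c_0 = sigma^2 (1 + theta_1 psi_1) = 2 * (1 + (0.799)(-0.012)) = 2 * 0.990412 = 1.980824
  c_1 = sigma^2 theta_1 = 2 * (0.799) = 1.598
  c_2 = 0
Equations for k = 0 and k = 1 (AR order 1):
  gamma(0) = phi_1 gamma(1) + c_0
  gamma(1) = phi_1 gamma(0) + c_1
Substituting the second into the first: gamma(0) (1 - phi_1^2) = c_0 + phi_1 c_1, so
  gamma(0) = (c_0 + phi_1 c_1) / (1 - phi_1^2) = (1.980824 + (-0.811)(1.598)) / (1 - (-0.811)^2) = 0.684846 / 0.342279 = 2.000841.
  gamma(1) = phi_1 gamma(0) + c_1 = (-0.811)(2.000841) + (1.598) = -0.024682.
For k = 2 (> q): gamma(2) = phi_1 gamma(1) = (-0.811)(-0.024682) = 0.020017.
Therefore gamma(2) = 0.0200 (to 4 decimal places).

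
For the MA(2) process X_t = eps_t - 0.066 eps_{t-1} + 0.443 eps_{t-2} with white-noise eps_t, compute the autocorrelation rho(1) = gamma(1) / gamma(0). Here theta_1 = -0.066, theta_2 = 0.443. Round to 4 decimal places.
\rho(1) = -0.0793

For an MA(q) process with theta_0 = 1, the autocovariance is
  gamma(k) = sigma^2 * sum_{i=0..q-k} theta_i * theta_{i+k},
and rho(k) = gamma(k) / gamma(0). Sigma^2 cancels.
  numerator   = (1)*(-0.066) + (-0.066)*(0.443) = -0.095238.
  denominator = (1)^2 + (-0.066)^2 + (0.443)^2 = 1.200605.
  rho(1) = -0.095238 / 1.200605 = -0.0793.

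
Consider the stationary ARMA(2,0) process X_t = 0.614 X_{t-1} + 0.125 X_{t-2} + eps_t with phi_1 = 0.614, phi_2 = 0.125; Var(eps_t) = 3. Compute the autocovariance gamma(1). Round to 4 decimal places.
\gamma(1) = 4.2131

Multiply the model equation by X_{t-k} and take expectations. With theta_0 = psi_0 = 1 and psi_j the MA(infinity) weights, this gives
  gamma(k) - sum_i phi_i gamma(k-i) = c_k,
  c_k = sigma^2 * sum_{j=k..q} theta_j psi_{j-k}   (c_k = 0 for k > q),
using gamma(-m) = gamma(m).
Pure AR (q = 0): c_0 = sigma^2 = 3, c_k = 0 for k >= 1.
Equations for k = 0, 1, 2 (AR order 2, c_2 = 0):
  (E0) gamma(0) = phi_1 gamma(1) + phi_2 gamma(2) + c_0
  (E1) gamma(1) = phi_1 gamma(0) + phi_2 gamma(1) + c_1
  (E2) gamma(2) = phi_1 gamma(1) + phi_2 gamma(0)
From (E1): gamma(1) = A gamma(0) + B with
  A = phi_1 / (1 - phi_2) = 0.614 / 0.875 = 0.701714,   B = c_1 / (1 - phi_2) = 0 / 0.875 = 0.
Insert (E2) into (E0): gamma(0) (1 - phi_2^2) = phi_1 (1 + phi_2) gamma(1) + c_0.
  phi_1 (1 + phi_2) = (0.614)(1.125) = 0.69075,   1 - phi_2^2 = 0.984375.
Replace gamma(1) by A gamma(0) + B and collect gamma(0):
  gamma(0) [0.984375 - (0.69075)(0.701714)] = c_0 = 3
  gamma(0) * 0.499666 = 3
  gamma(0) = 3 / 0.499666 = 6.004012.
  gamma(1) = A gamma(0) = (0.701714)(6.004012) = 4.213101.
Therefore gamma(1) = 4.2131 (to 4 decimal places).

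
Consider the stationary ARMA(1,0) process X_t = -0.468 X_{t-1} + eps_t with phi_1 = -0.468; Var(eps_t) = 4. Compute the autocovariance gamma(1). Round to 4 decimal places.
\gamma(1) = -2.3970

Multiply the model equation by X_{t-k} and take expectations. With theta_0 = psi_0 = 1 and psi_j the MA(infinity) weights, this gives
  gamma(k) - sum_i phi_i gamma(k-i) = c_k,
  c_k = sigma^2 * sum_{j=k..q} theta_j psi_{j-k}   (c_k = 0 for k > q),
using gamma(-m) = gamma(m).
Pure AR (q = 0): c_0 = sigma^2 = 4, c_k = 0 for k >= 1.
Equations for k = 0 and k = 1 (AR order 1):
  gamma(0) = phi_1 gamma(1) + c_0
  gamma(1) = phi_1 gamma(0) + c_1
Substituting the second into the first: gamma(0) (1 - phi_1^2) = c_0 + phi_1 c_1, so
  gamma(0) = c_0 / (1 - phi_1^2) = 4 / (1 - (-0.468)^2) = 4 / 0.780976 = 5.121796.
  gamma(1) = phi_1 gamma(0) = (-0.468)(5.121796) = -2.397001.
Therefore gamma(1) = -2.3970 (to 4 decimal places).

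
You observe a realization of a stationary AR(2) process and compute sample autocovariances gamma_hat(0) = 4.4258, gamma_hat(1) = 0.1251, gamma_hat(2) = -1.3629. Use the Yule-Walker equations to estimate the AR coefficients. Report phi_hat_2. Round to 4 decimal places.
\hat\phi_{2} = -0.3090

The Yule-Walker equations for an AR(p) process read, in matrix form,
  Gamma_p phi = r_p,   with   (Gamma_p)_{ij} = gamma(|i - j|),
                       (r_p)_i = gamma(i),   i,j = 1..p.
Substitute the sample gammas (Toeplitz matrix and right-hand side of size 2):
  Gamma_p = [[4.4258, 0.1251], [0.1251, 4.4258]]
  r_p     = [0.1251, -1.3629]
Written out:
  4.4258 phi_1 + 0.1251 phi_2 = 0.1251
  0.1251 phi_1 + 4.4258 phi_2 = -1.3629
Solve by Cramer's rule:
  det = gamma(0)^2 - gamma(1)^2 = (4.4258)^2 - (0.1251)^2 = 19.58770564 - 0.01565001 = 19.57205563
  phi_hat_1 = [gamma(1) gamma(0) - gamma(1) gamma(2)] / det = [(0.1251)(4.4258) - (0.1251)(-1.3629)] / 19.57205563 = 0.72416637 / 19.57205563 = 0.037
  phi_hat_2 = [gamma(0) gamma(2) - gamma(1)^2] / det = [(4.4258)(-1.3629) - (0.1251)^2] / 19.57205563 = -6.04757283 / 19.57205563 = -0.309
So phi_hat = [0.0370, -0.3090].
Therefore phi_hat_2 = -0.3090.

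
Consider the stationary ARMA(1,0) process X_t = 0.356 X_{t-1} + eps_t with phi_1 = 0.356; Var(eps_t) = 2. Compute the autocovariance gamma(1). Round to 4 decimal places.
\gamma(1) = 0.8153

Multiply the model equation by X_{t-k} and take expectations. With theta_0 = psi_0 = 1 and psi_j the MA(infinity) weights, this gives
  gamma(k) - sum_i phi_i gamma(k-i) = c_k,
  c_k = sigma^2 * sum_{j=k..q} theta_j psi_{j-k}   (c_k = 0 for k > q),
using gamma(-m) = gamma(m).
Pure AR (q = 0): c_0 = sigma^2 = 2, c_k = 0 for k >= 1.
Equations for k = 0 and k = 1 (AR order 1):
  gamma(0) = phi_1 gamma(1) + c_0
  gamma(1) = phi_1 gamma(0) + c_1
Substituting the second into the first: gamma(0) (1 - phi_1^2) = c_0 + phi_1 c_1, so
  gamma(0) = c_0 / (1 - phi_1^2) = 2 / (1 - (0.356)^2) = 2 / 0.873264 = 2.290258.
  gamma(1) = phi_1 gamma(0) = (0.356)(2.290258) = 0.815332.
Therefore gamma(1) = 0.8153 (to 4 decimal places).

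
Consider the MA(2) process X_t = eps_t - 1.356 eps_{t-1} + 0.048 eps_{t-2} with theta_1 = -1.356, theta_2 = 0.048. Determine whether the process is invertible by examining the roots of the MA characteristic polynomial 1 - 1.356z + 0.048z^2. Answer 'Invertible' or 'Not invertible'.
\text{Not invertible}

The MA(q) characteristic polynomial is P(z) = 1 - 1.356z + 0.048z^2.
Invertibility requires all roots to lie outside the unit circle, i.e. |z| > 1 for every root.
Set 1 + (-1.356) z + (0.048) z^2 = 0, i.e. a z^2 + b z + c = 0 with a = 0.048, b = -1.356, c = 1.
Discriminant D = b^2 - 4ac = (-1.356)^2 - 4*(0.048)*1 = 1.838736 - (0.192) = 1.646736.
D >= 0, so the roots are real: z = (-b +/- sqrt(D)) / (2a) = (1.356 +/- 1.283252) / (0.096).
  z_1 = (1.356 + 1.283252) / (0.096) = 27.4922,   |z_1| = 27.4922.
  z_2 = (1.356 - 1.283252) / (0.096) = 0.7578,   |z_2| = 0.7578.
Moduli of all roots: 27.4922, 0.7578.
All moduli strictly greater than 1? No.
Verdict: Not invertible.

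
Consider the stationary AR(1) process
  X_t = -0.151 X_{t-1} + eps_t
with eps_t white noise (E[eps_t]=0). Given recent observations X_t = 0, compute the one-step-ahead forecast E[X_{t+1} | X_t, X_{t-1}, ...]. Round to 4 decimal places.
E[X_{t+1} \mid \mathcal F_t] = 0.0000

For an AR(p) model X_t = c + sum_i phi_i X_{t-i} + eps_t, the
one-step-ahead conditional mean is
  E[X_{t+1} | X_t, ...] = c + sum_i phi_i X_{t+1-i}.
Substitute known values:
  E[X_{t+1} | ...] = (-0.151) * (0)
                   = 0.0000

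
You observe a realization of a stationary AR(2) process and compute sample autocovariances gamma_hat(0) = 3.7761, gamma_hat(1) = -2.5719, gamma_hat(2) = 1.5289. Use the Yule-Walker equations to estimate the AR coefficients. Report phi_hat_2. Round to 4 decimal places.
\hat\phi_{2} = -0.1101

The Yule-Walker equations for an AR(p) process read, in matrix form,
  Gamma_p phi = r_p,   with   (Gamma_p)_{ij} = gamma(|i - j|),
                       (r_p)_i = gamma(i),   i,j = 1..p.
Substitute the sample gammas (Toeplitz matrix and right-hand side of size 2):
  Gamma_p = [[3.7761, -2.5719], [-2.5719, 3.7761]]
  r_p     = [-2.5719, 1.5289]
Written out:
  3.7761 phi_1 - 2.5719 phi_2 = -2.5719
  -2.5719 phi_1 + 3.7761 phi_2 = 1.5289
Solve by Cramer's rule:
  det = gamma(0)^2 - gamma(1)^2 = (3.7761)^2 - (-2.5719)^2 = 14.25893121 - 6.61466961 = 7.6442616
  phi_hat_1 = [gamma(1) gamma(0) - gamma(1) gamma(2)] / det = [(-2.5719)(3.7761) - (-2.5719)(1.5289)] / 7.6442616 = -5.77957368 / 7.6442616 = -0.7561
  phi_hat_2 = [gamma(0) gamma(2) - gamma(1)^2] / det = [(3.7761)(1.5289) - (-2.5719)^2] / 7.6442616 = -0.84139032 / 7.6442616 = -0.1101
So phi_hat = [-0.7561, -0.1101].
Therefore phi_hat_2 = -0.1101.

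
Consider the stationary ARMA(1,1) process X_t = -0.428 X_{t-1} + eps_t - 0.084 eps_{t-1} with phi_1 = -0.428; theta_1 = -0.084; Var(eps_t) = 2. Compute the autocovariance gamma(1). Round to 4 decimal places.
\gamma(1) = -1.2987

Multiply the model equation by X_{t-k} and take expectations. With theta_0 = psi_0 = 1 and psi_j the MA(infinity) weights, this gives
  gamma(k) - sum_i phi_i gamma(k-i) = c_k,
  c_k = sigma^2 * sum_{j=k..q} theta_j psi_{j-k}   (c_k = 0 for k > q),
using gamma(-m) = gamma(m).
psi-weights needed (psi_j = theta_j + sum_i phi_i psi_{j-i}):
  psi_1 = theta_1 + phi_1 = -0.084 + (-0.428) = -0.512
Right-hand sides:
  c_0 = sigma^2 (1 + theta_1 psi_1) = 2 * (1 + (-0.084)(-0.512)) = 2 * 1.043008 = 2.086016
  c_1 = sigma^2 theta_1 = 2 * (-0.084) = -0.168
  c_2 = 0
Equations for k = 0 and k = 1 (AR order 1):
  gamma(0) = phi_1 gamma(1) + c_0
  gamma(1) = phi_1 gamma(0) + c_1
Substituting the second into the first: gamma(0) (1 - phi_1^2) = c_0 + phi_1 c_1, so
  gamma(0) = (c_0 + phi_1 c_1) / (1 - phi_1^2) = (2.086016 + (-0.428)(-0.168)) / (1 - (-0.428)^2) = 2.15792 / 0.816816 = 2.641868.
  gamma(1) = phi_1 gamma(0) + c_1 = (-0.428)(2.641868) + (-0.168) = -1.298719.
Therefore gamma(1) = -1.2987 (to 4 decimal places).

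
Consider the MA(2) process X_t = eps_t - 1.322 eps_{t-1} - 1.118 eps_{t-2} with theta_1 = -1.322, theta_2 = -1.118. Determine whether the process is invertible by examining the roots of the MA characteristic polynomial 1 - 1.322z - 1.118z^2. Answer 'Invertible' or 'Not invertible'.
\text{Not invertible}

The MA(q) characteristic polynomial is P(z) = 1 - 1.322z - 1.118z^2.
Invertibility requires all roots to lie outside the unit circle, i.e. |z| > 1 for every root.
Set 1 + (-1.322) z + (-1.118) z^2 = 0, i.e. a z^2 + b z + c = 0 with a = -1.118, b = -1.322, c = 1.
Discriminant D = b^2 - 4ac = (-1.322)^2 - 4*(-1.118)*1 = 1.747684 - (-4.472) = 6.219684.
D >= 0, so the roots are real: z = (-b +/- sqrt(D)) / (2a) = (1.322 +/- 2.493929) / (-2.236).
  z_1 = (1.322 + 2.493929) / (-2.236) = -1.7066,   |z_1| = 1.7066.
  z_2 = (1.322 - 2.493929) / (-2.236) = 0.5241,   |z_2| = 0.5241.
Moduli of all roots: 1.7066, 0.5241.
All moduli strictly greater than 1? No.
Verdict: Not invertible.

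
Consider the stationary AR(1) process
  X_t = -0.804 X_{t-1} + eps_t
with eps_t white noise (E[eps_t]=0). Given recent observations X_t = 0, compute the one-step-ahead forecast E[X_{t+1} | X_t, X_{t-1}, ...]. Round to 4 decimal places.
E[X_{t+1} \mid \mathcal F_t] = 0.0000

For an AR(p) model X_t = c + sum_i phi_i X_{t-i} + eps_t, the
one-step-ahead conditional mean is
  E[X_{t+1} | X_t, ...] = c + sum_i phi_i X_{t+1-i}.
Substitute known values:
  E[X_{t+1} | ...] = (-0.804) * (0)
                   = 0.0000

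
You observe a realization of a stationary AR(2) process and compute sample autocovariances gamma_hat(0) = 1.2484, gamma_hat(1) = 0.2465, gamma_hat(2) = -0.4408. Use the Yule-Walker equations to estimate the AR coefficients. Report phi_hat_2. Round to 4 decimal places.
\hat\phi_{2} = -0.4080

The Yule-Walker equations for an AR(p) process read, in matrix form,
  Gamma_p phi = r_p,   with   (Gamma_p)_{ij} = gamma(|i - j|),
                       (r_p)_i = gamma(i),   i,j = 1..p.
Substitute the sample gammas (Toeplitz matrix and right-hand side of size 2):
  Gamma_p = [[1.2484, 0.2465], [0.2465, 1.2484]]
  r_p     = [0.2465, -0.4408]
Written out:
  1.2484 phi_1 + 0.2465 phi_2 = 0.2465
  0.2465 phi_1 + 1.2484 phi_2 = -0.4408
Solve by Cramer's rule:
  det = gamma(0)^2 - gamma(1)^2 = (1.2484)^2 - (0.2465)^2 = 1.55850256 - 0.06076225 = 1.49774031
  phi_hat_1 = [gamma(1) gamma(0) - gamma(1) gamma(2)] / det = [(0.2465)(1.2484) - (0.2465)(-0.4408)] / 1.49774031 = 0.4163878 / 1.49774031 = 0.278
  phi_hat_2 = [gamma(0) gamma(2) - gamma(1)^2] / det = [(1.2484)(-0.4408) - (0.2465)^2] / 1.49774031 = -0.61105697 / 1.49774031 = -0.408
So phi_hat = [0.2780, -0.4080].
Therefore phi_hat_2 = -0.4080.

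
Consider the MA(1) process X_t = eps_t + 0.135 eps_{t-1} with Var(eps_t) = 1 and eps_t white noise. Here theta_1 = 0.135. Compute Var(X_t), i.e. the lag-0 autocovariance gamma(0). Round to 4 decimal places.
\gamma(0) = 1.0182

For an MA(q) process X_t = eps_t + sum_i theta_i eps_{t-i} with
Var(eps_t) = sigma^2, the variance is
  gamma(0) = sigma^2 * (1 + sum_i theta_i^2).
  sum_i theta_i^2 = (0.135)^2 = 0.018225.
  gamma(0) = 1 * (1 + 0.018225) = 1 * 1.018225 = 1.018225, which rounds to 1.0182.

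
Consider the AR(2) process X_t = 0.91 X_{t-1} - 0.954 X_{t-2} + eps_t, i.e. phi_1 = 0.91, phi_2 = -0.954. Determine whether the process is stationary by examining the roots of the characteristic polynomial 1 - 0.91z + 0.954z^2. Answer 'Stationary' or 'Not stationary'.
\text{Stationary}

The AR(p) characteristic polynomial is P(z) = 1 - 0.91z + 0.954z^2.
Stationarity requires all roots to lie outside the unit circle, i.e. |z| > 1 for every root.
Set 1 + (-0.91) z + (0.954) z^2 = 0, i.e. a z^2 + b z + c = 0 with a = 0.954, b = -0.91, c = 1.
Discriminant D = b^2 - 4ac = (-0.91)^2 - 4*(0.954)*1 = 0.8281 - (3.816) = -2.9879.
D < 0, so the roots are the complex-conjugate pair z = (-b +/- i sqrt(-D)) / (2a) = 0.4769 +/- 0.906i.
For a conjugate pair |z|^2 = z * conj(z) = (product of roots) = c/a = 1/(0.954) = 1.048218, so |z| = sqrt(1.048218) = 1.0238 for both roots.
Moduli of all roots: 1.0238, 1.0238.
All moduli strictly greater than 1? Yes.
Verdict: Stationary.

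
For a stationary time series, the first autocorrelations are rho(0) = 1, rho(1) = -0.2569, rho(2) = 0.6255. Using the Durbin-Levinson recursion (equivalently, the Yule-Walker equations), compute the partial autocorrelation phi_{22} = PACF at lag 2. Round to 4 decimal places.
\phi_{22} = 0.5990

The PACF at lag k is phi_{kk}, the last component of the solution
to the Yule-Walker system G_k phi = r_k where
  (G_k)_{ij} = rho(|i - j|), (r_k)_i = rho(i), i,j = 1..k.
Equivalently, Durbin-Levinson gives phi_{kk} iteratively:
  phi_{11} = rho(1)
  phi_{kk} = [rho(k) - sum_{j=1..k-1} phi_{k-1,j} rho(k-j)]
            / [1 - sum_{j=1..k-1} phi_{k-1,j} rho(j)],
  phi_{k,j} = phi_{k-1,j} - phi_{kk} phi_{k-1,k-j},  j = 1..k-1.
Step k = 1:
  phi_11 = rho(1) = -0.2569.
Step k = 2:
  phi_22 = [rho(2) - phi_11 rho(1)] / [1 - phi_11 rho(1)] = [0.6255 - (-0.2569)(-0.2569)] / [1 - (-0.2569)(-0.2569)]
         = 0.55950239 / 0.93400239 = 0.599.
Therefore phi_{22} = 0.5990.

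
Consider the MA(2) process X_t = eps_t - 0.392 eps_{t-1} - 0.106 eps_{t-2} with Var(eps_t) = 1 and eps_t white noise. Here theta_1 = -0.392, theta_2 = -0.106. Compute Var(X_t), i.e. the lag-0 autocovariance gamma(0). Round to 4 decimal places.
\gamma(0) = 1.1649

For an MA(q) process X_t = eps_t + sum_i theta_i eps_{t-i} with
Var(eps_t) = sigma^2, the variance is
  gamma(0) = sigma^2 * (1 + sum_i theta_i^2).
  sum_i theta_i^2 = (-0.392)^2 + (-0.106)^2 = 0.153664 + 0.011236 = 0.1649.
  gamma(0) = 1 * (1 + 0.1649) = 1 * 1.1649 = 1.1649.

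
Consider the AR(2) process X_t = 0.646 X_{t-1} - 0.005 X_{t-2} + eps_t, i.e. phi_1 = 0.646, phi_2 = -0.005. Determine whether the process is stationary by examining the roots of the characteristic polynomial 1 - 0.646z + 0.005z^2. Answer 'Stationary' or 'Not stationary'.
\text{Stationary}

The AR(p) characteristic polynomial is P(z) = 1 - 0.646z + 0.005z^2.
Stationarity requires all roots to lie outside the unit circle, i.e. |z| > 1 for every root.
Set 1 + (-0.646) z + (0.005) z^2 = 0, i.e. a z^2 + b z + c = 0 with a = 0.005, b = -0.646, c = 1.
Discriminant D = b^2 - 4ac = (-0.646)^2 - 4*(0.005)*1 = 0.417316 - (0.02) = 0.397316.
D >= 0, so the roots are real: z = (-b +/- sqrt(D)) / (2a) = (0.646 +/- 0.63033) / (0.01).
  z_1 = (0.646 + 0.63033) / (0.01) = 127.633,   |z_1| = 127.633.
  z_2 = (0.646 - 0.63033) / (0.01) = 1.567,   |z_2| = 1.567.
Moduli of all roots: 127.6330, 1.5670.
All moduli strictly greater than 1? Yes.
Verdict: Stationary.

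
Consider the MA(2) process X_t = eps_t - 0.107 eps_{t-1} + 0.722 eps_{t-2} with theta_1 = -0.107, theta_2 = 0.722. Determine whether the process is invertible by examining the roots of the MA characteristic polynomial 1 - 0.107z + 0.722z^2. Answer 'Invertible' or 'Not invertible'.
\text{Invertible}

The MA(q) characteristic polynomial is P(z) = 1 - 0.107z + 0.722z^2.
Invertibility requires all roots to lie outside the unit circle, i.e. |z| > 1 for every root.
Set 1 + (-0.107) z + (0.722) z^2 = 0, i.e. a z^2 + b z + c = 0 with a = 0.722, b = -0.107, c = 1.
Discriminant D = b^2 - 4ac = (-0.107)^2 - 4*(0.722)*1 = 0.011449 - (2.888) = -2.876551.
D < 0, so the roots are the complex-conjugate pair z = (-b +/- i sqrt(-D)) / (2a) = 0.0741 +/- 1.1745i.
For a conjugate pair |z|^2 = z * conj(z) = (product of roots) = c/a = 1/(0.722) = 1.385042, so |z| = sqrt(1.385042) = 1.1769 for both roots.
Moduli of all roots: 1.1769, 1.1769.
All moduli strictly greater than 1? Yes.
Verdict: Invertible.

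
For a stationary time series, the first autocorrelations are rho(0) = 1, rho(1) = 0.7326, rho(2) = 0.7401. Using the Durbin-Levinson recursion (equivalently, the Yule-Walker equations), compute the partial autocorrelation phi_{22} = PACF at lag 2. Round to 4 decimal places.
\phi_{22} = 0.4390

The PACF at lag k is phi_{kk}, the last component of the solution
to the Yule-Walker system G_k phi = r_k where
  (G_k)_{ij} = rho(|i - j|), (r_k)_i = rho(i), i,j = 1..k.
Equivalently, Durbin-Levinson gives phi_{kk} iteratively:
  phi_{11} = rho(1)
  phi_{kk} = [rho(k) - sum_{j=1..k-1} phi_{k-1,j} rho(k-j)]
            / [1 - sum_{j=1..k-1} phi_{k-1,j} rho(j)],
  phi_{k,j} = phi_{k-1,j} - phi_{kk} phi_{k-1,k-j},  j = 1..k-1.
Step k = 1:
  phi_11 = rho(1) = 0.7326.
Step k = 2:
  phi_22 = [rho(2) - phi_11 rho(1)] / [1 - phi_11 rho(1)] = [0.7401 - (0.7326)(0.7326)] / [1 - (0.7326)(0.7326)]
         = 0.20339724 / 0.46329724 = 0.439.
Therefore phi_{22} = 0.4390.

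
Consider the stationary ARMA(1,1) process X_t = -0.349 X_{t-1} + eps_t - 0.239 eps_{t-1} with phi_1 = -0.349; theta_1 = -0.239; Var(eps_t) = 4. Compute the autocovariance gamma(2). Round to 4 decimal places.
\gamma(2) = 1.0127

Multiply the model equation by X_{t-k} and take expectations. With theta_0 = psi_0 = 1 and psi_j the MA(infinity) weights, this gives
  gamma(k) - sum_i phi_i gamma(k-i) = c_k,
  c_k = sigma^2 * sum_{j=k..q} theta_j psi_{j-k}   (c_k = 0 for k > q),
using gamma(-m) = gamma(m).
psi-weights needed (psi_j = theta_j + sum_i phi_i psi_{j-i}):
  psi_1 = theta_1 + phi_1 = -0.239 + (-0.349) = -0.588
Right-hand sides:
  c_0 = sigma^2 (1 + theta_1 psi_1) = 4 * (1 + (-0.239)(-0.588)) = 4 * 1.140532 = 4.562128
  c_1 = sigma^2 theta_1 = 4 * (-0.239) = -0.956
  c_2 = 0
Equations for k = 0 and k = 1 (AR order 1):
  gamma(0) = phi_1 gamma(1) + c_0
  gamma(1) = phi_1 gamma(0) + c_1
Substituting the second into the first: gamma(0) (1 - phi_1^2) = c_0 + phi_1 c_1, so
  gamma(0) = (c_0 + phi_1 c_1) / (1 - phi_1^2) = (4.562128 + (-0.349)(-0.956)) / (1 - (-0.349)^2) = 4.895772 / 0.878199 = 5.574787.
  gamma(1) = phi_1 gamma(0) + c_1 = (-0.349)(5.574787) + (-0.956) = -2.901601.
For k = 2 (> q): gamma(2) = phi_1 gamma(1) = (-0.349)(-2.901601) = 1.012659.
Therefore gamma(2) = 1.0127 (to 4 decimal places).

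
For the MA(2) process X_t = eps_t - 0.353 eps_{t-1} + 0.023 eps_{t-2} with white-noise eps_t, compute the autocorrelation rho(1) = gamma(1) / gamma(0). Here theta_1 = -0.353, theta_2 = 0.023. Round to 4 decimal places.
\rho(1) = -0.3210

For an MA(q) process with theta_0 = 1, the autocovariance is
  gamma(k) = sigma^2 * sum_{i=0..q-k} theta_i * theta_{i+k},
and rho(k) = gamma(k) / gamma(0). Sigma^2 cancels.
  numerator   = (1)*(-0.353) + (-0.353)*(0.023) = -0.361119.
  denominator = (1)^2 + (-0.353)^2 + (0.023)^2 = 1.125138.
  rho(1) = -0.361119 / 1.125138 = -0.3210.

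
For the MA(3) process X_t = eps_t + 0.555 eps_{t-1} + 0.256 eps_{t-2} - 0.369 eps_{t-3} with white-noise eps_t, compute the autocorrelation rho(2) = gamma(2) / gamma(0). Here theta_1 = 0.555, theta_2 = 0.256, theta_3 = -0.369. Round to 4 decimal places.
\rho(2) = 0.0339

For an MA(q) process with theta_0 = 1, the autocovariance is
  gamma(k) = sigma^2 * sum_{i=0..q-k} theta_i * theta_{i+k},
and rho(k) = gamma(k) / gamma(0). Sigma^2 cancels.
  numerator   = (1)*(0.256) + (0.555)*(-0.369) = 0.051205.
  denominator = (1)^2 + (0.555)^2 + (0.256)^2 + (-0.369)^2 = 1.509722.
  rho(2) = 0.051205 / 1.509722 = 0.0339.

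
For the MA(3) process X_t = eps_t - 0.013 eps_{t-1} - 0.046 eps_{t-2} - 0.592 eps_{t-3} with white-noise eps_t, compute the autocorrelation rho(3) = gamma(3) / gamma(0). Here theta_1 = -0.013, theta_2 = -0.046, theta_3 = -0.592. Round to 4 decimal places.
\rho(3) = -0.4376

For an MA(q) process with theta_0 = 1, the autocovariance is
  gamma(k) = sigma^2 * sum_{i=0..q-k} theta_i * theta_{i+k},
and rho(k) = gamma(k) / gamma(0). Sigma^2 cancels.
  numerator   = (1)*(-0.592) = -0.592.
  denominator = (1)^2 + (-0.013)^2 + (-0.046)^2 + (-0.592)^2 = 1.352749.
  rho(3) = -0.592 / 1.352749 = -0.4376.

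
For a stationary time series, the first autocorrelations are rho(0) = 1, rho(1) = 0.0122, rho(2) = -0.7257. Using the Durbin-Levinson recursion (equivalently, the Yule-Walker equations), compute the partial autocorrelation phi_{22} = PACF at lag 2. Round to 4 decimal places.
\phi_{22} = -0.7260

The PACF at lag k is phi_{kk}, the last component of the solution
to the Yule-Walker system G_k phi = r_k where
  (G_k)_{ij} = rho(|i - j|), (r_k)_i = rho(i), i,j = 1..k.
Equivalently, Durbin-Levinson gives phi_{kk} iteratively:
  phi_{11} = rho(1)
  phi_{kk} = [rho(k) - sum_{j=1..k-1} phi_{k-1,j} rho(k-j)]
            / [1 - sum_{j=1..k-1} phi_{k-1,j} rho(j)],
  phi_{k,j} = phi_{k-1,j} - phi_{kk} phi_{k-1,k-j},  j = 1..k-1.
Step k = 1:
  phi_11 = rho(1) = 0.0122.
Step k = 2:
  phi_22 = [rho(2) - phi_11 rho(1)] / [1 - phi_11 rho(1)] = [-0.7257 - (0.0122)(0.0122)] / [1 - (0.0122)(0.0122)]
         = -0.72584884 / 0.99985116 = -0.726.
Therefore phi_{22} = -0.7260.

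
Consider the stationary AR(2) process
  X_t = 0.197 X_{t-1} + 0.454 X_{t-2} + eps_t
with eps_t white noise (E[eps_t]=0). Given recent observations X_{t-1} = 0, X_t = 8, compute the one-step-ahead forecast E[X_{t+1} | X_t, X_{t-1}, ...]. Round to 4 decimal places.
E[X_{t+1} \mid \mathcal F_t] = 1.5760

For an AR(p) model X_t = c + sum_i phi_i X_{t-i} + eps_t, the
one-step-ahead conditional mean is
  E[X_{t+1} | X_t, ...] = c + sum_i phi_i X_{t+1-i}.
Substitute known values:
  E[X_{t+1} | ...] = (0.197) * (8) + (0.454) * (0)
                   = 1.5760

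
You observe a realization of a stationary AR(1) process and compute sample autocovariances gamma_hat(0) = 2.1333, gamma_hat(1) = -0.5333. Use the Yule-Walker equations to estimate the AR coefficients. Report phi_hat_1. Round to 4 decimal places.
\hat\phi_{1} = -0.2500

The Yule-Walker equations for an AR(p) process read, in matrix form,
  Gamma_p phi = r_p,   with   (Gamma_p)_{ij} = gamma(|i - j|),
                       (r_p)_i = gamma(i),   i,j = 1..p.
Substitute the sample gammas (Toeplitz matrix and right-hand side of size 1):
  Gamma_p = [[2.1333]]
  r_p     = [-0.5333]
With p = 1 this is the single equation gamma(0) phi_1 = gamma(1):
  phi_hat_1 = gamma(1) / gamma(0) = -0.5333 / 2.1333 = -0.2500.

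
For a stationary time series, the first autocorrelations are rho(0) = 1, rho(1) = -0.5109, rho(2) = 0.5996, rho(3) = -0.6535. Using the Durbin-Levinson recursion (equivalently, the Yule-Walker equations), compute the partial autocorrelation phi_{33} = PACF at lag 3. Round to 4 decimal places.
\phi_{33} = -0.4341

The PACF at lag k is phi_{kk}, the last component of the solution
to the Yule-Walker system G_k phi = r_k where
  (G_k)_{ij} = rho(|i - j|), (r_k)_i = rho(i), i,j = 1..k.
Equivalently, Durbin-Levinson gives phi_{kk} iteratively:
  phi_{11} = rho(1)
  phi_{kk} = [rho(k) - sum_{j=1..k-1} phi_{k-1,j} rho(k-j)]
            / [1 - sum_{j=1..k-1} phi_{k-1,j} rho(j)],
  phi_{k,j} = phi_{k-1,j} - phi_{kk} phi_{k-1,k-j},  j = 1..k-1.
Step k = 1:
  phi_11 = rho(1) = -0.5109.
Step k = 2:
  phi_22 = [rho(2) - phi_11 rho(1)] / [1 - phi_11 rho(1)] = [0.5996 - (-0.5109)(-0.5109)] / [1 - (-0.5109)(-0.5109)]
         = 0.33858119 / 0.73898119 = 0.458173.
  Update: phi_21 = phi_11 - phi_22 phi_11 = -0.5109 - (0.458173)(-0.5109) = -0.276819.
Step k = 3:
  phi_33 = [rho(3) - phi_21 rho(2) - phi_22 rho(1)] / [1 - phi_21 rho(1) - phi_22 rho(2)]
    numerator   = -0.6535 - (-0.276819)(0.5996) - (0.458173)(-0.5109) = -0.2534385
    denominator = 1 - (-0.276819)(-0.5109) - (0.458173)(0.5996) = 0.58385245
  phi_33 = -0.2534385 / 0.58385245 = -0.4341.
Therefore phi_{33} = -0.4341.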